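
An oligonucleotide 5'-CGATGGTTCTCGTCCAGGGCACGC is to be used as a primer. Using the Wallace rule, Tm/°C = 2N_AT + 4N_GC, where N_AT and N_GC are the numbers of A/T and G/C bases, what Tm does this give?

Counting bases: T=5, G=8, A=3, C=8
So N_AT = 8 and N_GC = 16.
Tm = 2(8) + 4(16) = 16 + 64 = 80°C

80°C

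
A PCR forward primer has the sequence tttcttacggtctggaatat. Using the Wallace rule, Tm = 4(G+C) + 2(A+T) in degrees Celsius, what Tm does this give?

54°C

Counting bases: T=9, A=4, G=4, C=3
AT pairs contribute 13, GC pairs contribute 7.
Tm = 2(13) + 4(7) = 26 + 28 = 54°C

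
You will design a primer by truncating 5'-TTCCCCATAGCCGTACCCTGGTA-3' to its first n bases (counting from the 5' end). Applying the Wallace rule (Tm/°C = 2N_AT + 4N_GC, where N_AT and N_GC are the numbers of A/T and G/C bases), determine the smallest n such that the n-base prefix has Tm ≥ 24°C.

First 7 bases: TTCCCCA → Tm = 22°C (< 24°C)
First 8 bases: TTCCCCAT → Tm = 24°C (≥ 24°C)
Since every base adds ≥2°C, Tm only increases with n, so the threshold is first crossed at n = 8.

n = 8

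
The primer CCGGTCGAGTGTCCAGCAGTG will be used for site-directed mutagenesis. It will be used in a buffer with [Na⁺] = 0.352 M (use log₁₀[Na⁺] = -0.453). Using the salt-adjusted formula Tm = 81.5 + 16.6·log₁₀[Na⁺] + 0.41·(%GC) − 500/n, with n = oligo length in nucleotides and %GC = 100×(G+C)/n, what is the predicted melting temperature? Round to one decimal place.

Length n = 21. G=8, C=6, A=3, T=4
G+C = 14, so %GC = 14/21 × 100 = 66.667%
Salt term: 16.6 × (-0.453) = -7.52
GC term: 0.41 × 66.667 = 27.333; length term: −500/21 = −23.81
Tm = 81.5 + (-7.52) + 27.333 − 23.81 = 77.503 → 77.5°C

77.5°C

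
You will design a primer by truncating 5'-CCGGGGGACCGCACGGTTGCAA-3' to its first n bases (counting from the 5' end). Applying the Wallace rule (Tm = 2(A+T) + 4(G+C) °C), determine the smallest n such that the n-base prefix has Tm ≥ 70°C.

First 19 bases: CCGGGGGACCGCACGGTTG → Tm = 68°C (< 70°C)
First 20 bases: CCGGGGGACCGCACGGTTGC → Tm = 72°C (≥ 70°C)
Since every base adds ≥2°C, Tm only increases with n, so the threshold is first crossed at n = 20.

n = 20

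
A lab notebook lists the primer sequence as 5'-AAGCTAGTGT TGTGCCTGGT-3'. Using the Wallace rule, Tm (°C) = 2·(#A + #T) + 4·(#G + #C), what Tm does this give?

A=3, G=7, T=7, C=3
AT pairs contribute 10, GC pairs contribute 10.
Tm = 2(10) + 4(10) = 20 + 40 = 60°C

60°C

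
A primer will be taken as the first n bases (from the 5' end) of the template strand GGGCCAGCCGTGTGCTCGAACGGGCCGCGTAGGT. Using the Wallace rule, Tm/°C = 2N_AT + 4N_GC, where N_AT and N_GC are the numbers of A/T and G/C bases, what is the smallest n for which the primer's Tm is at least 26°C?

n = 7

First 6 bases: GGGCCA → Tm = 22°C (< 26°C)
First 7 bases: GGGCCAG → Tm = 26°C (≥ 26°C)
Since every base adds ≥2°C, Tm only increases with n, so the threshold is first crossed at n = 7.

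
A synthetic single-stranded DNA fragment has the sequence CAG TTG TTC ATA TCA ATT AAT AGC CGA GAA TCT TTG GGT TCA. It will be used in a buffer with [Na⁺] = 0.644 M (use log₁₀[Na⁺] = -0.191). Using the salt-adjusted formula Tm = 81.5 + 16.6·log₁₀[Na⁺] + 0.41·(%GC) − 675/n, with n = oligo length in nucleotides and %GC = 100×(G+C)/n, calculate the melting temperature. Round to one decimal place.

76.9°C

Length n = 42. Scanning the sequence gives T=15, G=8, A=12, C=7.
G+C = 15, so %GC = 15/42 × 100 = 35.714%
Salt term: 16.6 × (-0.191) = -3.171
GC term: 0.41 × 35.714 = 14.643; length term: −675/42 = −16.071
Tm = 81.5 + (-3.171) + 14.643 − 16.071 = 76.901 → 76.9°C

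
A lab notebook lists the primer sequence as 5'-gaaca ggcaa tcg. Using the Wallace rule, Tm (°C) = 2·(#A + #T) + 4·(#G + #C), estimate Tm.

Scanning the sequence gives A=5, T=1, G=4, C=3.
A+T = 6, G+C = 7
Tm = 2(6) + 4(7) = 12 + 28 = 40°C

40°C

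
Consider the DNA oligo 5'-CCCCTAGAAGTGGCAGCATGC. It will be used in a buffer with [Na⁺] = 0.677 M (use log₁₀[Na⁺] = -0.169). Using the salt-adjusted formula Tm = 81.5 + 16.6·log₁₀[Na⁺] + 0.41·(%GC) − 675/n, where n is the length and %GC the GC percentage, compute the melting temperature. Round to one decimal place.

71.9°C

Length n = 21. Counting bases: A=5, G=6, C=7, T=3
G+C = 13, so %GC = 13/21 × 100 = 61.905%
Salt term: 16.6 × (-0.169) = -2.805
GC term: 0.41 × 61.905 = 25.381; length term: −675/21 = −32.143
Tm = 81.5 + (-2.805) + 25.381 − 32.143 = 71.933 → 71.9°C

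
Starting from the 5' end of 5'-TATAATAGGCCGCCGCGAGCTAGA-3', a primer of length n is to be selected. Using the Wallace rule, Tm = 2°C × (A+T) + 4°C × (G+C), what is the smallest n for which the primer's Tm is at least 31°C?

n = 12

First 11 bases: TATAATAGGCC → Tm = 30°C (< 31°C)
First 12 bases: TATAATAGGCCG → Tm = 34°C (≥ 31°C)
Each additional base adds 2°C (A/T) or 4°C (G/C), so Tm is non-decreasing in n; n = 12 is the first length to reach 31°C.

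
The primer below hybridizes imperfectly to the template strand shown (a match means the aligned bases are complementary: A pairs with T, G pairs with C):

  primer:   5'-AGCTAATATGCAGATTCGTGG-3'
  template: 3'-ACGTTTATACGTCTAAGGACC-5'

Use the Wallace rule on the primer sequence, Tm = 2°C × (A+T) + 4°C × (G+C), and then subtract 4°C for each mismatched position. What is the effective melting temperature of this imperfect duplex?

Primer base counts: A=6, T=6, G=6, C=3 → A+T=12, G+C=9
Perfect-match Tm = 2(12) + 4(9) = 24 + 36 = 60°C
Mismatches (positions where the bases are not complementary): 3 (at positions 1, 4, 18)
Effective Tm = 60 − 3×4 = 60 − 12 = 48°C

48°C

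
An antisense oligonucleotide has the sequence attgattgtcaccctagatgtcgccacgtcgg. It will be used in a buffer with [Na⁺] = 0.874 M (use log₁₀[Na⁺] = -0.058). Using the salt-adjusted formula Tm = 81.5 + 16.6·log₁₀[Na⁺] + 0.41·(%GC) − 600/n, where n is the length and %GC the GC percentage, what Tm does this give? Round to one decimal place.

Length n = 32. Scanning the sequence gives G=8, A=6, T=9, C=9.
G+C = 17, so %GC = 17/32 × 100 = 53.125%
Salt term: 16.6 × (-0.058) = -0.963
GC term: 0.41 × 53.125 = 21.781; length term: −600/32 = −18.75
Tm = 81.5 + (-0.963) + 21.781 − 18.75 = 83.568 → 83.6°C

83.6°C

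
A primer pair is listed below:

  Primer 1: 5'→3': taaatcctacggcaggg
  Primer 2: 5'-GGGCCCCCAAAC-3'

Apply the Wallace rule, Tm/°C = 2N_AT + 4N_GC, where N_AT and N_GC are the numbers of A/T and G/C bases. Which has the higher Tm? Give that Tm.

Primer 1: A+T=8, G+C=9 → Tm = 2(8)+4(9) = 52°C
Primer 2: A+T=3, G+C=9 → Tm = 2(3)+4(9) = 42°C
52°C vs 42°C → primer 1 is higher.

Primer 1, 52°C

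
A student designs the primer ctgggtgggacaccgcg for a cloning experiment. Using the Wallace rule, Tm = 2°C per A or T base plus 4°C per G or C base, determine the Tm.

60°C

Base counts: A=2, C=5, T=2, G=8
So N_AT = 4 and N_GC = 13.
Tm = 4·13 + 2·4 = 52 + 8 = 60°C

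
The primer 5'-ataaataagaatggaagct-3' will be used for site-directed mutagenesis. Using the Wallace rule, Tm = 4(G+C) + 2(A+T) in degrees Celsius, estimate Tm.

48°C

Scanning the sequence gives G=4, T=4, C=1, A=10.
AT pairs contribute 14, GC pairs contribute 5.
Tm = 2×14 + 4×5 = 48°C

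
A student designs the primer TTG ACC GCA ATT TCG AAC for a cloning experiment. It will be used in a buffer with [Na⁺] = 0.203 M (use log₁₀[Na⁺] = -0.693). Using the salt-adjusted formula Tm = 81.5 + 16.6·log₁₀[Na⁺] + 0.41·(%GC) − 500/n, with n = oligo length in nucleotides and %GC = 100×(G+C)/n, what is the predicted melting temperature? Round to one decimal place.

60.4°C

Length n = 18. T=5, C=5, G=3, A=5
G+C = 8, so %GC = 8/18 × 100 = 44.444%
Salt term: 16.6 × (-0.693) = -11.504
GC term: 0.41 × 44.444 = 18.222; length term: −500/18 = −27.778
Tm = 81.5 + (-11.504) + 18.222 − 27.778 = 60.44 → 60.4°C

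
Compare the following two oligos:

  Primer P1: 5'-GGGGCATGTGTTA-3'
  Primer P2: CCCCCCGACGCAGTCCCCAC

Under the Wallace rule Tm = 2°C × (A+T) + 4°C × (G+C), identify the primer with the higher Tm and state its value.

Primer P2, 72°C

Primer P1: A+T=6, G+C=7 → Tm = 2(6)+4(7) = 40°C
Primer P2: A+T=4, G+C=16 → Tm = 2(4)+4(16) = 72°C
40°C vs 72°C → primer P2 is higher.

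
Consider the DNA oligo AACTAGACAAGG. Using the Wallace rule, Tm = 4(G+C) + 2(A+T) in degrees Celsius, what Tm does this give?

34°C

Base counts: A=6, T=1, C=2, G=3
AT pairs contribute 7, GC pairs contribute 5.
Tm = 2×7 + 4×5 = 34°C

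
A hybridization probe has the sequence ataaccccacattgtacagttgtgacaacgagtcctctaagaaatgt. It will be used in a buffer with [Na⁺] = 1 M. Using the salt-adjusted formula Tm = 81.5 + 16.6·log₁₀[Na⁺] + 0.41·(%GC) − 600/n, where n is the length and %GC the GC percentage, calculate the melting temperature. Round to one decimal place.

Length n = 47. Scanning the sequence gives C=11, G=8, T=12, A=16.
G+C = 19, so %GC = 19/47 × 100 = 40.426%
Salt term: 16.6 × (0) = 0
GC term: 0.41 × 40.426 = 16.575; length term: −600/47 = −12.766
Tm = 81.5 + (0) + 16.575 − 12.766 = 85.309 → 85.3°C

85.3°C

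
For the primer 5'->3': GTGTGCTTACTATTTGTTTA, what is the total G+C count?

T=11, C=2, G=4, A=3
G+C = 4 + 2 = 6

6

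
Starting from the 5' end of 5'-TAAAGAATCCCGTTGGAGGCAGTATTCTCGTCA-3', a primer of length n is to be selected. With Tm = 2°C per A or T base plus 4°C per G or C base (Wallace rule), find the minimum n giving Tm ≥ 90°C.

n = 31

First 30 bases: TAAAGAATCCCGTTGGAGGCAGTATTCTCG → Tm = 88°C (< 90°C)
First 31 bases: TAAAGAATCCCGTTGGAGGCAGTATTCTCGT → Tm = 90°C (≥ 90°C)
Each additional base adds 2°C (A/T) or 4°C (G/C), so Tm is non-decreasing in n; n = 31 is the first length to reach 90°C.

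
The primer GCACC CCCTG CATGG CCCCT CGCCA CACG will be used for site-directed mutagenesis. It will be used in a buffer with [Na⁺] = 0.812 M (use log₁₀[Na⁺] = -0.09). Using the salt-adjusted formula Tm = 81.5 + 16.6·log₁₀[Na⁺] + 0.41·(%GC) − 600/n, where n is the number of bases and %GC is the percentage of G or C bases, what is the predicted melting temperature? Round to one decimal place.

Length n = 29. Scanning the sequence gives G=6, T=3, A=4, C=16.
G+C = 22, so %GC = 22/29 × 100 = 75.862%
Salt term: 16.6 × (-0.09) = -1.494
GC term: 0.41 × 75.862 = 31.103; length term: −600/29 = −20.69
Tm = 81.5 + (-1.494) + 31.103 − 20.69 = 90.419 → 90.4°C

90.4°C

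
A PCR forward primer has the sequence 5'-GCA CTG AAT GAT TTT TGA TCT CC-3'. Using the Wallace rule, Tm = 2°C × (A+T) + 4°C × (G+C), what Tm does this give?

Base counts: T=9, G=4, A=5, C=5
AT pairs contribute 14, GC pairs contribute 9.
Tm = 2(14) + 4(9) = 28 + 36 = 64°C

64°C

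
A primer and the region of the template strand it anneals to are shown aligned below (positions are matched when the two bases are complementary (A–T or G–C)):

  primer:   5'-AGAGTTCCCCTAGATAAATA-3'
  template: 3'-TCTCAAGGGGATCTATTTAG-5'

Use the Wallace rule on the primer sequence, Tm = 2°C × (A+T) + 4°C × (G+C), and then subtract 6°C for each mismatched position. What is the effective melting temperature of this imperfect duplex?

Primer base counts: A=8, T=5, G=3, C=4 → A+T=13, G+C=7
Perfect-match Tm = 2(13) + 4(7) = 26 + 28 = 54°C
Mismatches (positions where the bases are not complementary): 1 (at position 20)
Effective Tm = 54 − 1×6 = 54 − 6 = 48°C

48°C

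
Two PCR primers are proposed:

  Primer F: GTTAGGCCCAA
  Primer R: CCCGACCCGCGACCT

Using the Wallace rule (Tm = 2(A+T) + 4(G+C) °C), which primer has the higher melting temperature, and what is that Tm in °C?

Primer F: A+T=5, G+C=6 → Tm = 2(5)+4(6) = 34°C
Primer R: A+T=3, G+C=12 → Tm = 2(3)+4(12) = 54°C
34°C vs 54°C → primer R is higher.

Primer R, 54°C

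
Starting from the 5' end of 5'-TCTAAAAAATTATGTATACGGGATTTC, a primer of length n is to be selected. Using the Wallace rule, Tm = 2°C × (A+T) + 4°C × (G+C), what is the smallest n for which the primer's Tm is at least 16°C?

First 6 bases: TCTAAA → Tm = 14°C (< 16°C)
First 7 bases: TCTAAAA → Tm = 16°C (≥ 16°C)
Each additional base adds 2°C (A/T) or 4°C (G/C), so Tm is non-decreasing in n; n = 7 is the first length to reach 16°C.

n = 7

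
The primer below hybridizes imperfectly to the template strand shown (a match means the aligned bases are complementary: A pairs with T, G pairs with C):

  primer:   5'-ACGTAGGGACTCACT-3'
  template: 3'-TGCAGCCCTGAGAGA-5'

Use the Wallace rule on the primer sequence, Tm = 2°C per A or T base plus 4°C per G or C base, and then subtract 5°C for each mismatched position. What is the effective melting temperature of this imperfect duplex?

36°C

Primer base counts: A=4, T=3, G=4, C=4 → A+T=7, G+C=8
Perfect-match Tm = 2(7) + 4(8) = 14 + 32 = 46°C
Mismatches (positions where the bases are not complementary): 2 (at positions 5, 13)
Effective Tm = 46 − 2×5 = 46 − 10 = 36°C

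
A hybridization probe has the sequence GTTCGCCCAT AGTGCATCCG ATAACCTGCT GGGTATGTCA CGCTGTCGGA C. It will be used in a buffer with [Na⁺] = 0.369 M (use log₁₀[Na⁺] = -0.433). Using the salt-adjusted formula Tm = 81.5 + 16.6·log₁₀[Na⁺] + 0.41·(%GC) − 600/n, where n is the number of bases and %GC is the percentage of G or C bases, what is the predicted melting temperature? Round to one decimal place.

Length n = 51. Base counts: C=15, G=14, T=13, A=9
G+C = 29, so %GC = 29/51 × 100 = 56.863%
Salt term: 16.6 × (-0.433) = -7.188
GC term: 0.41 × 56.863 = 23.314; length term: −600/51 = −11.765
Tm = 81.5 + (-7.188) + 23.314 − 11.765 = 85.861 → 85.9°C

85.9°C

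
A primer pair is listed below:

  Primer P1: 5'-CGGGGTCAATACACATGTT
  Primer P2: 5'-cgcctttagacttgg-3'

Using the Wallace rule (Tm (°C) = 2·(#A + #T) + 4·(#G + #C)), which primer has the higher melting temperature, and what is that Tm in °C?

Primer P1, 56°C

Primer P1: A+T=10, G+C=9 → Tm = 2(10)+4(9) = 56°C
Primer P2: A+T=7, G+C=8 → Tm = 2(7)+4(8) = 46°C
56°C vs 46°C → primer P1 is higher.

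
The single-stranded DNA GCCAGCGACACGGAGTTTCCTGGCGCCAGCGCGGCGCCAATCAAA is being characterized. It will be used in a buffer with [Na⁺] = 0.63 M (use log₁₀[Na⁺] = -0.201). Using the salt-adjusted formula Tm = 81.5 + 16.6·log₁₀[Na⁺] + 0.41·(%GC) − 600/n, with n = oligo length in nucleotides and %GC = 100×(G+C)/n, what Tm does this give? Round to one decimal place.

Length n = 45. Scanning the sequence gives G=14, A=10, T=5, C=16.
G+C = 30, so %GC = 30/45 × 100 = 66.667%
Salt term: 16.6 × (-0.201) = -3.337
GC term: 0.41 × 66.667 = 27.333; length term: −600/45 = −13.333
Tm = 81.5 + (-3.337) + 27.333 − 13.333 = 92.163 → 92.2°C

92.2°C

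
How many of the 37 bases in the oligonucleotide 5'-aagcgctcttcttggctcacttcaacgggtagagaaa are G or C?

Base counts: G=9, C=9, A=10, T=9
Total G or C: 9 + 9 = 18

18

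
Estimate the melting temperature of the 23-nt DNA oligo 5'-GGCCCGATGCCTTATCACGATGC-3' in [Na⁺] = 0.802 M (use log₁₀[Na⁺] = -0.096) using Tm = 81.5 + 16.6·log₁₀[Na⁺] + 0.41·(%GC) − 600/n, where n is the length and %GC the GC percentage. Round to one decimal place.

78.8°C

Length n = 23. Counting bases: A=4, T=5, G=6, C=8
G+C = 14, so %GC = 14/23 × 100 = 60.87%
Salt term: 16.6 × (-0.096) = -1.594
GC term: 0.41 × 60.87 = 24.957; length term: −600/23 = −26.087
Tm = 81.5 + (-1.594) + 24.957 − 26.087 = 78.776 → 78.8°C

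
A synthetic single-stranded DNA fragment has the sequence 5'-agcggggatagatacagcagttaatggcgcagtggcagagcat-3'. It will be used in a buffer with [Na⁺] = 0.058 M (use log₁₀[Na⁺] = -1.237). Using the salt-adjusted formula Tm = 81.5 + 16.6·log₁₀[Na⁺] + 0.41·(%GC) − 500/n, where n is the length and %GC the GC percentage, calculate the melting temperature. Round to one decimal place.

Length n = 43. Scanning the sequence gives A=13, T=7, G=16, C=7.
G+C = 23, so %GC = 23/43 × 100 = 53.488%
Salt term: 16.6 × (-1.237) = -20.534
GC term: 0.41 × 53.488 = 21.93; length term: −500/43 = −11.628
Tm = 81.5 + (-20.534) + 21.93 − 11.628 = 71.268 → 71.3°C

71.3°C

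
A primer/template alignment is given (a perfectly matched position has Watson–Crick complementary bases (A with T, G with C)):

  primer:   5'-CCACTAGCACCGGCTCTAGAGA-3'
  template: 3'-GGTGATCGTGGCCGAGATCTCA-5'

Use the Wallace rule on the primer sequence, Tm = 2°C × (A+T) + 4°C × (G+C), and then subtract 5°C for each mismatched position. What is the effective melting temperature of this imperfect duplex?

65°C

Primer base counts: A=6, T=3, G=5, C=8 → A+T=9, G+C=13
Perfect-match Tm = 2(9) + 4(13) = 18 + 52 = 70°C
Mismatches (positions where the bases are not complementary): 1 (at position 22)
Effective Tm = 70 − 1×5 = 70 − 5 = 65°C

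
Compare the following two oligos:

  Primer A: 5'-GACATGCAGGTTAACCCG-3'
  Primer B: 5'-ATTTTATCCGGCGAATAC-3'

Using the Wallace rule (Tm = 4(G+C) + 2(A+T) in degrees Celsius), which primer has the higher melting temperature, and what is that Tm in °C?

Primer A: A+T=8, G+C=10 → Tm = 2(8)+4(10) = 56°C
Primer B: A+T=11, G+C=7 → Tm = 2(11)+4(7) = 50°C
56°C vs 50°C → primer A is higher.

Primer A, 56°C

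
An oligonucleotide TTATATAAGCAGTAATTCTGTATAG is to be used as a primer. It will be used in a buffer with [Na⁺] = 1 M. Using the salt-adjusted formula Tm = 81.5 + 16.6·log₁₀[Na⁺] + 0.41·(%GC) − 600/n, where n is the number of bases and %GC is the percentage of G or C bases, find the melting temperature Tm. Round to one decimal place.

Length n = 25. T=10, G=4, C=2, A=9
G+C = 6, so %GC = 6/25 × 100 = 24%
Salt term: 16.6 × (0) = 0
GC term: 0.41 × 24 = 9.84; length term: −600/25 = −24
Tm = 81.5 + (0) + 9.84 − 24 = 67.34 → 67.3°C

67.3°C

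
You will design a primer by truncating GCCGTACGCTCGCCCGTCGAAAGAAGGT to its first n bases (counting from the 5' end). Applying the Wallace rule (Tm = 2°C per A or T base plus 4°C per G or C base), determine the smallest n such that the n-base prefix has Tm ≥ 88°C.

First 26 bases: GCCGTACGCTCGCCCGTCGAAAGAAG → Tm = 86°C (< 88°C)
First 27 bases: GCCGTACGCTCGCCCGTCGAAAGAAGG → Tm = 90°C (≥ 88°C)
Since every base adds ≥2°C, Tm only increases with n, so the threshold is first crossed at n = 27.

n = 27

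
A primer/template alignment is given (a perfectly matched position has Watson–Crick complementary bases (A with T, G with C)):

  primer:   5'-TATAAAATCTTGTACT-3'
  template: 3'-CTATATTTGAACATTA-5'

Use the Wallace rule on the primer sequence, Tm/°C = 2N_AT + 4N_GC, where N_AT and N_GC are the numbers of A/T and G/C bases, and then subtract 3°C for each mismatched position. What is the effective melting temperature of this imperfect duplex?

26°C

Primer base counts: A=6, T=7, G=1, C=2 → A+T=13, G+C=3
Perfect-match Tm = 2(13) + 4(3) = 26 + 12 = 38°C
Mismatches (positions where the bases are not complementary): 4 (at positions 1, 5, 8, 15)
Effective Tm = 38 − 4×3 = 38 − 12 = 26°C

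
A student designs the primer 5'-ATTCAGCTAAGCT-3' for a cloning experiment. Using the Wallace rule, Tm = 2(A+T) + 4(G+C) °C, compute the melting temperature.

36°C

Counting bases: G=2, T=4, A=4, C=3
AT pairs contribute 8, GC pairs contribute 5.
Tm = 4·5 + 2·8 = 20 + 16 = 36°C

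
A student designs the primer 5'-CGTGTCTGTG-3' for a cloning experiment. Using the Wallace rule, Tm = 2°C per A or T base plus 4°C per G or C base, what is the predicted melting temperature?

32°C

Base counts: A=0, T=4, G=4, C=2
A+T = 4, G+C = 6
Tm = 2×4 + 4×6 = 32°C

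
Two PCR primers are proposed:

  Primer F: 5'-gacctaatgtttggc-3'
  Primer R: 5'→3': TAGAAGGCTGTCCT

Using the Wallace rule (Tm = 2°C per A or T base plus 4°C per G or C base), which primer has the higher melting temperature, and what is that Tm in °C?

Primer F: A+T=8, G+C=7 → Tm = 2(8)+4(7) = 44°C
Primer R: A+T=7, G+C=7 → Tm = 2(7)+4(7) = 42°C
44°C vs 42°C → primer F is higher.

Primer F, 44°C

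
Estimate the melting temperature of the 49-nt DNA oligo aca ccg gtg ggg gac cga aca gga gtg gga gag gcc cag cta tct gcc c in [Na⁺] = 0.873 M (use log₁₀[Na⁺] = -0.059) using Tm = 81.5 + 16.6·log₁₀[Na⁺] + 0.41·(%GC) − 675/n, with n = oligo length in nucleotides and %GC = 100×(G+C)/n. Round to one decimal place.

Length n = 49. Counting bases: G=19, T=5, C=14, A=11
G+C = 33, so %GC = 33/49 × 100 = 67.347%
Salt term: 16.6 × (-0.059) = -0.979
GC term: 0.41 × 67.347 = 27.612; length term: −675/49 = −13.776
Tm = 81.5 + (-0.979) + 27.612 − 13.776 = 94.357 → 94.4°C

94.4°C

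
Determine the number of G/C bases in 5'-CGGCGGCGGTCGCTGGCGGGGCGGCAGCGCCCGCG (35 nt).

32

A=1, T=2, C=13, G=19
G+C = 19 + 13 = 32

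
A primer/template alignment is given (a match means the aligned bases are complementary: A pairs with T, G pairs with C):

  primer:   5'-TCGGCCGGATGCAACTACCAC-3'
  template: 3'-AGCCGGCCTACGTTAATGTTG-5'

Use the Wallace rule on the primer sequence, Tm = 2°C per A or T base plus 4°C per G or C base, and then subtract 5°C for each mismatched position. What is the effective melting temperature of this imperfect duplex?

Primer base counts: A=5, T=3, G=5, C=8 → A+T=8, G+C=13
Perfect-match Tm = 2(8) + 4(13) = 16 + 52 = 68°C
Mismatches (positions where the bases are not complementary): 2 (at positions 15, 19)
Effective Tm = 68 − 2×5 = 68 − 10 = 58°C

58°C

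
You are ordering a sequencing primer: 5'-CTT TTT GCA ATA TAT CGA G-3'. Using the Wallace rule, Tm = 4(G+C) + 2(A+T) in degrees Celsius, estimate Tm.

C=3, G=3, A=5, T=8
AT pairs contribute 13, GC pairs contribute 6.
Tm = 4·6 + 2·13 = 24 + 26 = 50°C

50°C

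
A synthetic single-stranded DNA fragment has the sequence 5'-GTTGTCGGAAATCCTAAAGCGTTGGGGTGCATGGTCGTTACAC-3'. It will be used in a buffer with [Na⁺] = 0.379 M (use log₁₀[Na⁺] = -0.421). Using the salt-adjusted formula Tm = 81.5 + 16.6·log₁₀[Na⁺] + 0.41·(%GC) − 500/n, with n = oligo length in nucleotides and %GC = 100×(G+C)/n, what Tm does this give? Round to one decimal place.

Length n = 43. Counting bases: G=14, C=8, A=9, T=12
G+C = 22, so %GC = 22/43 × 100 = 51.163%
Salt term: 16.6 × (-0.421) = -6.989
GC term: 0.41 × 51.163 = 20.977; length term: −500/43 = −11.628
Tm = 81.5 + (-6.989) + 20.977 − 11.628 = 83.86 → 83.9°C

83.9°C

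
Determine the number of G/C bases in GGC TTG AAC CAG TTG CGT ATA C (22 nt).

T=6, A=5, G=6, C=5
G+C = 6 + 5 = 11

11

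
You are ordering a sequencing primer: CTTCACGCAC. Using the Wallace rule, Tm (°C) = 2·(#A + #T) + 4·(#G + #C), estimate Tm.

32°C

G=1, C=5, T=2, A=2
AT pairs contribute 4, GC pairs contribute 6.
Tm = 4·6 + 2·4 = 24 + 8 = 32°C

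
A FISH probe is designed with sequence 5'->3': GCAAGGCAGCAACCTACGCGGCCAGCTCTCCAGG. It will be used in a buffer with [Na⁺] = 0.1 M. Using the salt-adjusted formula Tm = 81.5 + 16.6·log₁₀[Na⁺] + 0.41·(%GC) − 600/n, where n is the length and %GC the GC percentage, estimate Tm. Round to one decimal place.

Length n = 34. Scanning the sequence gives A=8, C=13, G=10, T=3.
G+C = 23, so %GC = 23/34 × 100 = 67.647%
Salt term: 16.6 × (-1) = -16.6
GC term: 0.41 × 67.647 = 27.735; length term: −600/34 = −17.647
Tm = 81.5 + (-16.6) + 27.735 − 17.647 = 74.988 → 75.0°C

75.0°C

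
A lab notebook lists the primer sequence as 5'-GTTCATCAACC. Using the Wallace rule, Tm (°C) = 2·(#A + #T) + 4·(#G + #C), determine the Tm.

32°C

Scanning the sequence gives T=3, G=1, A=3, C=4.
AT pairs contribute 6, GC pairs contribute 5.
Tm = 2×6 + 4×5 = 32°C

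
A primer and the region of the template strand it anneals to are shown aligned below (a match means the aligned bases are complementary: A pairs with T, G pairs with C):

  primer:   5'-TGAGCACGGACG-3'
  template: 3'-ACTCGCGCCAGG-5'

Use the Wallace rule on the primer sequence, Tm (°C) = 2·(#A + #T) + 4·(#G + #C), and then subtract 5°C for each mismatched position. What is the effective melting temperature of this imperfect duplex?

25°C

Primer base counts: A=3, T=1, G=5, C=3 → A+T=4, G+C=8
Perfect-match Tm = 2(4) + 4(8) = 8 + 32 = 40°C
Mismatches (positions where the bases are not complementary): 3 (at positions 6, 10, 12)
Effective Tm = 40 − 3×5 = 40 − 15 = 25°C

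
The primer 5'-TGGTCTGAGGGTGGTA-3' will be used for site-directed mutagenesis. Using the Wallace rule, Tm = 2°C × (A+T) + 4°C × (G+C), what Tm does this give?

Counting bases: A=2, G=8, T=5, C=1
A+T = 7, G+C = 9
Tm = 2(7) + 4(9) = 14 + 36 = 50°C

50°C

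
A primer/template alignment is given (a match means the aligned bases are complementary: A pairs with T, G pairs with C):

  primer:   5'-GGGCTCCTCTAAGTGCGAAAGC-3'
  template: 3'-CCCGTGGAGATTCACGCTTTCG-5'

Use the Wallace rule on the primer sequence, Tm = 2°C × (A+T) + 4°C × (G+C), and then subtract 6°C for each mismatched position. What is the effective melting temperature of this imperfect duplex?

64°C

Primer base counts: A=5, T=4, G=7, C=6 → A+T=9, G+C=13
Perfect-match Tm = 2(9) + 4(13) = 18 + 52 = 70°C
Mismatches (positions where the bases are not complementary): 1 (at position 5)
Effective Tm = 70 − 1×6 = 70 − 6 = 64°C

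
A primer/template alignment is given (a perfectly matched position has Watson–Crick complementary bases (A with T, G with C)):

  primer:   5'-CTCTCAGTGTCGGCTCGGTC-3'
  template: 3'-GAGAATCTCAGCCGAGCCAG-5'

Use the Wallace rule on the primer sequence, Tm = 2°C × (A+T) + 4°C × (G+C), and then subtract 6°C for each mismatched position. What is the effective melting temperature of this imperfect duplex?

Primer base counts: A=1, T=6, G=6, C=7 → A+T=7, G+C=13
Perfect-match Tm = 2(7) + 4(13) = 14 + 52 = 66°C
Mismatches (positions where the bases are not complementary): 2 (at positions 5, 8)
Effective Tm = 66 − 2×6 = 66 − 12 = 54°C

54°C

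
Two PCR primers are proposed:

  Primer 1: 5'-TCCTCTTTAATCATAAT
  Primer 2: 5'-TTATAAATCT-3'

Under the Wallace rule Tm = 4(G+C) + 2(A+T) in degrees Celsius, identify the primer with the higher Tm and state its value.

Primer 1: A+T=13, G+C=4 → Tm = 2(13)+4(4) = 42°C
Primer 2: A+T=9, G+C=1 → Tm = 2(9)+4(1) = 22°C
42°C vs 22°C → primer 1 is higher.

Primer 1, 42°C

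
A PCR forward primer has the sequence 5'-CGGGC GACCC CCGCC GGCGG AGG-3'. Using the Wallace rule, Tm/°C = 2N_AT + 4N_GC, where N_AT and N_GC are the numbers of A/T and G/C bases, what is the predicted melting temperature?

Base counts: T=0, A=2, C=10, G=11
AT pairs contribute 2, GC pairs contribute 21.
Tm = 4·21 + 2·2 = 84 + 4 = 88°C

88°C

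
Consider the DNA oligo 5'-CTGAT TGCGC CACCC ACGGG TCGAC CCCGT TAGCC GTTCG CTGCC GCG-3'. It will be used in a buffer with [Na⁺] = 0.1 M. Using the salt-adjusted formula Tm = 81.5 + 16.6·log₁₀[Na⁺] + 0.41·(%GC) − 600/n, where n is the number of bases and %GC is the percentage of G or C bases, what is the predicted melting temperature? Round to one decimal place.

81.4°C

Length n = 48. C=20, A=5, G=14, T=9
G+C = 34, so %GC = 34/48 × 100 = 70.833%
Salt term: 16.6 × (-1) = -16.6
GC term: 0.41 × 70.833 = 29.042; length term: −600/48 = −12.5
Tm = 81.5 + (-16.6) + 29.042 − 12.5 = 81.442 → 81.4°C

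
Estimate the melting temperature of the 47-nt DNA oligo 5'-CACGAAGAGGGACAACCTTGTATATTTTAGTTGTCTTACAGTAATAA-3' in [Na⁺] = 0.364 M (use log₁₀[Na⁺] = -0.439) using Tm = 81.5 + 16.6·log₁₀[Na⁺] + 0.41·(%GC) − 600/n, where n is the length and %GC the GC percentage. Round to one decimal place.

75.4°C

Length n = 47. Scanning the sequence gives A=16, G=9, T=15, C=7.
G+C = 16, so %GC = 16/47 × 100 = 34.043%
Salt term: 16.6 × (-0.439) = -7.287
GC term: 0.41 × 34.043 = 13.958; length term: −600/47 = −12.766
Tm = 81.5 + (-7.287) + 13.958 − 12.766 = 75.405 → 75.4°C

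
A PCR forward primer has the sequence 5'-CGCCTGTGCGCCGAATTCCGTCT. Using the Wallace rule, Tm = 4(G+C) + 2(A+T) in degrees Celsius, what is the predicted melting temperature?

Scanning the sequence gives A=2, T=6, C=9, G=6.
A+T = 8, G+C = 15
Tm = 2(8) + 4(15) = 16 + 60 = 76°C

76°C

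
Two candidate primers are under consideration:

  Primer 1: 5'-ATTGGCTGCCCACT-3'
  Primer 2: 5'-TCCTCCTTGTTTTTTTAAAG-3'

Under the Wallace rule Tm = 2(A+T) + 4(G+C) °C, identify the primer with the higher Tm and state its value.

Primer 2, 52°C

Primer 1: A+T=6, G+C=8 → Tm = 2(6)+4(8) = 44°C
Primer 2: A+T=14, G+C=6 → Tm = 2(14)+4(6) = 52°C
44°C vs 52°C → primer 2 is higher.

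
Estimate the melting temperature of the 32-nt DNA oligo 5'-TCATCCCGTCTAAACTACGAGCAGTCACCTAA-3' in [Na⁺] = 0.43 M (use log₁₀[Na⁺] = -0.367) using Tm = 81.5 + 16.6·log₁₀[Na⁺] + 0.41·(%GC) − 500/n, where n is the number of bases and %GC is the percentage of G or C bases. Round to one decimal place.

79.0°C

Length n = 32. G=4, C=11, T=7, A=10
G+C = 15, so %GC = 15/32 × 100 = 46.875%
Salt term: 16.6 × (-0.367) = -6.092
GC term: 0.41 × 46.875 = 19.219; length term: −500/32 = −15.625
Tm = 81.5 + (-6.092) + 19.219 − 15.625 = 79.002 → 79.0°C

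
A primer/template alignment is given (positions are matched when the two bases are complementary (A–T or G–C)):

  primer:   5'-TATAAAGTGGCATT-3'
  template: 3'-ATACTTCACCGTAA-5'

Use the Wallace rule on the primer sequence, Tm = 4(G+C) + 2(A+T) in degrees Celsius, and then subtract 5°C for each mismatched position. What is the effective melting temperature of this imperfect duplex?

31°C

Primer base counts: A=5, T=5, G=3, C=1 → A+T=10, G+C=4
Perfect-match Tm = 2(10) + 4(4) = 20 + 16 = 36°C
Mismatches (positions where the bases are not complementary): 1 (at position 4)
Effective Tm = 36 − 1×5 = 36 − 5 = 31°C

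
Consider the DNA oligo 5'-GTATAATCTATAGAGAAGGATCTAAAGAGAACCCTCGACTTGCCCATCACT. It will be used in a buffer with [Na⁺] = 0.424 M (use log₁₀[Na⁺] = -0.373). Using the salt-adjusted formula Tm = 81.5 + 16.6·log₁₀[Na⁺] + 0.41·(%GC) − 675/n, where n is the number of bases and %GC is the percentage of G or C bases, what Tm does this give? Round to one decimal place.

79.0°C

Length n = 51. Scanning the sequence gives G=9, A=18, T=12, C=12.
G+C = 21, so %GC = 21/51 × 100 = 41.176%
Salt term: 16.6 × (-0.373) = -6.192
GC term: 0.41 × 41.176 = 16.882; length term: −675/51 = −13.235
Tm = 81.5 + (-6.192) + 16.882 − 13.235 = 78.955 → 79.0°C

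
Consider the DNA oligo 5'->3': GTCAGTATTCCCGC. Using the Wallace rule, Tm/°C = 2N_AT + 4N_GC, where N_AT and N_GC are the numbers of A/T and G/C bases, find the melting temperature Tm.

44°C

Counting bases: T=4, A=2, G=3, C=5
A+T = 6, G+C = 8
Tm = 2(6) + 4(8) = 12 + 32 = 44°C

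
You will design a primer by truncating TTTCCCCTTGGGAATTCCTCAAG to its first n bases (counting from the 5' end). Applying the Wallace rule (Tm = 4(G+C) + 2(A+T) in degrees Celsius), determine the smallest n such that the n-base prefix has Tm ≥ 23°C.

n = 8

First 7 bases: TTTCCCC → Tm = 22°C (< 23°C)
First 8 bases: TTTCCCCT → Tm = 24°C (≥ 23°C)
Since every base adds ≥2°C, Tm only increases with n, so the threshold is first crossed at n = 8.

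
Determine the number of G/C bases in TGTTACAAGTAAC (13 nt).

4

Counting bases: A=5, T=4, G=2, C=2
Total G or C: 2 + 2 = 4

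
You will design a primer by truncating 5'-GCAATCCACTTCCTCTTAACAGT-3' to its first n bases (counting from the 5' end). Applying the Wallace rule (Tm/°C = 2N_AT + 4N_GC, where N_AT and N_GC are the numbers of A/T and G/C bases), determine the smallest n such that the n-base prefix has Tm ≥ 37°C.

First 12 bases: GCAATCCACTTC → Tm = 36°C (< 37°C)
First 13 bases: GCAATCCACTTCC → Tm = 40°C (≥ 37°C)
Since every base adds ≥2°C, Tm only increases with n, so the threshold is first crossed at n = 13.

n = 13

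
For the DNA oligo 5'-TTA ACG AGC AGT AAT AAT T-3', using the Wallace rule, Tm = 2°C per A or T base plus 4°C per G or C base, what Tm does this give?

48°C

Counting bases: T=6, A=8, G=3, C=2
So N_AT = 14 and N_GC = 5.
Tm = 2(14) + 4(5) = 28 + 20 = 48°C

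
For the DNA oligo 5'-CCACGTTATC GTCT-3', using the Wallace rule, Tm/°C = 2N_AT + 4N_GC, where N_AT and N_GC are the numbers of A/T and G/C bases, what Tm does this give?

42°C

Base counts: G=2, T=5, A=2, C=5
A+T = 7, G+C = 7
Tm = 4·7 + 2·7 = 28 + 14 = 42°C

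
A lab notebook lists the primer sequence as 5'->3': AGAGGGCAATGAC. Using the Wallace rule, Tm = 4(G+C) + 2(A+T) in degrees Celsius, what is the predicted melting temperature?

Counting bases: T=1, G=5, C=2, A=5
A+T = 6, G+C = 7
Tm = 2×6 + 4×7 = 40°C

40°C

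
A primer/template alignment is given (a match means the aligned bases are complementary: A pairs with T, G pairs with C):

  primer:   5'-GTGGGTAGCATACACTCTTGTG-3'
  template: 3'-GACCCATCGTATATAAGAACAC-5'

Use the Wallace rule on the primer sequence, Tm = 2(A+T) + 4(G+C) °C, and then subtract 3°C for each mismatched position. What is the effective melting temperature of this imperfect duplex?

Primer base counts: A=4, T=7, G=7, C=4 → A+T=11, G+C=11
Perfect-match Tm = 2(11) + 4(11) = 22 + 44 = 66°C
Mismatches (positions where the bases are not complementary): 3 (at positions 1, 13, 15)
Effective Tm = 66 − 3×3 = 66 − 9 = 57°C

57°C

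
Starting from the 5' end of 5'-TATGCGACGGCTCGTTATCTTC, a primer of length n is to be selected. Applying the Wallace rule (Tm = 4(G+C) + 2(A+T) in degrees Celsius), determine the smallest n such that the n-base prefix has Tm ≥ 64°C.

n = 22

First 21 bases: TATGCGACGGCTCGTTATCTT → Tm = 62°C (< 64°C)
First 22 bases: TATGCGACGGCTCGTTATCTTC → Tm = 66°C (≥ 64°C)
Since every base adds ≥2°C, Tm only increases with n, so the threshold is first crossed at n = 22.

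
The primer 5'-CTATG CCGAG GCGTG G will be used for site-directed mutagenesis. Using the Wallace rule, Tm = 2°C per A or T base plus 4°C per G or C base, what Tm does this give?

G=7, C=4, T=3, A=2
AT pairs contribute 5, GC pairs contribute 11.
Tm = 2×5 + 4×11 = 54°C

54°C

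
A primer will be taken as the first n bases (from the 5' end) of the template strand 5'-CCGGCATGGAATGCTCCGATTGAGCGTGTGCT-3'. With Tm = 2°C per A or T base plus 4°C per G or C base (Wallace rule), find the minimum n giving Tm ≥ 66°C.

n = 21

First 20 bases: CCGGCATGGAATGCTCCGAT → Tm = 64°C (< 66°C)
First 21 bases: CCGGCATGGAATGCTCCGATT → Tm = 66°C (≥ 66°C)
Each additional base adds 2°C (A/T) or 4°C (G/C), so Tm is non-decreasing in n; n = 21 is the first length to reach 66°C.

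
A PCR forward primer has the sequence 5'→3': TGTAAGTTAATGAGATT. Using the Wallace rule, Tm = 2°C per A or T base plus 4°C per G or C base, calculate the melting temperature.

42°C

Scanning the sequence gives T=7, C=0, A=6, G=4.
A+T = 13, G+C = 4
Tm = 2×13 + 4×4 = 42°C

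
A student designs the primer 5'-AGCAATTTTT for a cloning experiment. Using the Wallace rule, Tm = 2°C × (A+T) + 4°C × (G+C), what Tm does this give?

C=1, G=1, T=5, A=3
A+T = 8, G+C = 2
Tm = 2(8) + 4(2) = 16 + 8 = 24°C

24°C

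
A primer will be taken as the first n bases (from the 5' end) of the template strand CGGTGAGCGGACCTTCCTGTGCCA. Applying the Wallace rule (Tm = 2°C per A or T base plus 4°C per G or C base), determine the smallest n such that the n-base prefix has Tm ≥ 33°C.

n = 10

First 9 bases: CGGTGAGCG → Tm = 32°C (< 33°C)
First 10 bases: CGGTGAGCGG → Tm = 36°C (≥ 33°C)
Since every base adds ≥2°C, Tm only increases with n, so the threshold is first crossed at n = 10.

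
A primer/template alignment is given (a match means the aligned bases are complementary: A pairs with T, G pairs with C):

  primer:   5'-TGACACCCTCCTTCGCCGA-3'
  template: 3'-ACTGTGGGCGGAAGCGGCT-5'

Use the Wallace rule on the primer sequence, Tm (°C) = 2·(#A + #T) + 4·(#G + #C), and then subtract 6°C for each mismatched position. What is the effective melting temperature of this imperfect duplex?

Primer base counts: A=3, T=4, G=3, C=9 → A+T=7, G+C=12
Perfect-match Tm = 2(7) + 4(12) = 14 + 48 = 62°C
Mismatches (positions where the bases are not complementary): 1 (at position 9)
Effective Tm = 62 − 1×6 = 62 − 6 = 56°C

56°C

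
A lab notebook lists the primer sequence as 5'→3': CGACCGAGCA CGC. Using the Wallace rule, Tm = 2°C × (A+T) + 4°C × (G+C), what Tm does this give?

46°C

Scanning the sequence gives C=6, T=0, G=4, A=3.
So N_AT = 3 and N_GC = 10.
Tm = 4·10 + 2·3 = 40 + 6 = 46°C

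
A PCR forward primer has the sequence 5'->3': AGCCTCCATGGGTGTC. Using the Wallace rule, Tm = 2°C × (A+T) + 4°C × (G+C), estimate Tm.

52°C

Counting bases: A=2, C=5, T=4, G=5
So N_AT = 6 and N_GC = 10.
Tm = 4·10 + 2·6 = 40 + 12 = 52°C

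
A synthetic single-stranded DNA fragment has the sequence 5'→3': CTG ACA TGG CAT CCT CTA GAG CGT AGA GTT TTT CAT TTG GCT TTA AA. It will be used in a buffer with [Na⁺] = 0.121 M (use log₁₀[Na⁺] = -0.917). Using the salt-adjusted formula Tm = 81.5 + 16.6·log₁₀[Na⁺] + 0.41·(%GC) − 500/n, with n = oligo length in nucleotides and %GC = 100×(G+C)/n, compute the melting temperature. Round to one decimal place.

72.2°C

Length n = 47. Counting bases: G=10, A=11, T=17, C=9
G+C = 19, so %GC = 19/47 × 100 = 40.426%
Salt term: 16.6 × (-0.917) = -15.222
GC term: 0.41 × 40.426 = 16.575; length term: −500/47 = −10.638
Tm = 81.5 + (-15.222) + 16.575 − 10.638 = 72.215 → 72.2°C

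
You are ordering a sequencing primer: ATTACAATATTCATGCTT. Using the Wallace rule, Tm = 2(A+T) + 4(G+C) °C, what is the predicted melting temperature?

Base counts: A=6, C=3, T=8, G=1
So N_AT = 14 and N_GC = 4.
Tm = 2(14) + 4(4) = 28 + 16 = 44°C

44°C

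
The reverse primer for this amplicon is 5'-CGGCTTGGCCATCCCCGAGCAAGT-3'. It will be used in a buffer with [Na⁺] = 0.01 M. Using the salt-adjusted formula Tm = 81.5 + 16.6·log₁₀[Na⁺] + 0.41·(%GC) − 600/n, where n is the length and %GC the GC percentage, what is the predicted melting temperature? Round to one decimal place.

Length n = 24. C=9, T=4, G=7, A=4
G+C = 16, so %GC = 16/24 × 100 = 66.667%
Salt term: 16.6 × (-2) = -33.2
GC term: 0.41 × 66.667 = 27.333; length term: −600/24 = −25
Tm = 81.5 + (-33.2) + 27.333 − 25 = 50.633 → 50.6°C

50.6°C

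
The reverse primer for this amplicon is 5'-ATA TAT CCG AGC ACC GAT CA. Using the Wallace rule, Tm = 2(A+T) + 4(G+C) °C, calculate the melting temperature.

58°C

Scanning the sequence gives A=7, G=3, C=6, T=4.
AT pairs contribute 11, GC pairs contribute 9.
Tm = 4·9 + 2·11 = 36 + 22 = 58°C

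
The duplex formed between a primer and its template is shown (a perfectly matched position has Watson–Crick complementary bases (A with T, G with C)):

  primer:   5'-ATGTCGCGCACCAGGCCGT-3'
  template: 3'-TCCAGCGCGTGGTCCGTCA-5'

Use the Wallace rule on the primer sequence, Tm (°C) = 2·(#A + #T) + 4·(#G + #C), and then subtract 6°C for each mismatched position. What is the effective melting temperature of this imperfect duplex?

Primer base counts: A=3, T=3, G=6, C=7 → A+T=6, G+C=13
Perfect-match Tm = 2(6) + 4(13) = 12 + 52 = 64°C
Mismatches (positions where the bases are not complementary): 2 (at positions 2, 17)
Effective Tm = 64 − 2×6 = 64 − 12 = 52°C

52°C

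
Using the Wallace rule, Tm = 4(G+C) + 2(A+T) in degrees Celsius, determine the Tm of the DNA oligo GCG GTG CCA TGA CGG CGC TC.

70°C

Counting bases: T=3, G=8, A=2, C=7
AT pairs contribute 5, GC pairs contribute 15.
Tm = 2×5 + 4×15 = 70°C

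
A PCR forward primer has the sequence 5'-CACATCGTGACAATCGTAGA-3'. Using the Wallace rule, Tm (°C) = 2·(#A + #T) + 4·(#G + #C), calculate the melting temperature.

58°C

Base counts: G=4, C=5, T=4, A=7
So N_AT = 11 and N_GC = 9.
Tm = 2×11 + 4×9 = 58°C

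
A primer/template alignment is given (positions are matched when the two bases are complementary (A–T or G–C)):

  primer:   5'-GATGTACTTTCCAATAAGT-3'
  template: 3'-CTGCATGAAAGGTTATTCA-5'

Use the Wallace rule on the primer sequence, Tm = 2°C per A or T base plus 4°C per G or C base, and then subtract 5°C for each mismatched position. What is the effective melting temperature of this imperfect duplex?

45°C

Primer base counts: A=6, T=7, G=3, C=3 → A+T=13, G+C=6
Perfect-match Tm = 2(13) + 4(6) = 26 + 24 = 50°C
Mismatches (positions where the bases are not complementary): 1 (at position 3)
Effective Tm = 50 − 1×5 = 50 − 5 = 45°C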